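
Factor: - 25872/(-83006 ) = 24/77  =  2^3*3^1 * 7^(- 1)*11^(-1 )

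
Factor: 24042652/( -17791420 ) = -6010663/4447855 = - 5^(-1)*23^( - 1)*38677^( - 1 )*6010663^1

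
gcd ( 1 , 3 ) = 1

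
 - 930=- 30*31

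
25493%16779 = 8714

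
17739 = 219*81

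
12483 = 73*171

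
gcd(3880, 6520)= 40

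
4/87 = 4/87 = 0.05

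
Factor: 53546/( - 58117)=- 2^1*41^1*89^( - 1 ) = - 82/89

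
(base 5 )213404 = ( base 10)7354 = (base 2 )1110010111010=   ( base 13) 3469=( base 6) 54014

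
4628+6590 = 11218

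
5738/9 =5738/9 = 637.56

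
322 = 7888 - 7566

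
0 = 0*65688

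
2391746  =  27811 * 86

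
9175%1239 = 502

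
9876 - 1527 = 8349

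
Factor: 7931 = 7^1*11^1*103^1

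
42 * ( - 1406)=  - 59052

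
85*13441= 1142485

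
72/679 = 72/679 = 0.11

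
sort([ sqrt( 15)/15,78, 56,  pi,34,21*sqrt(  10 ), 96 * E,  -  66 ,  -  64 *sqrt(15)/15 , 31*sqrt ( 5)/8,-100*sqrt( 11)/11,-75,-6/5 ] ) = [-75, - 66, - 100 * sqrt ( 11) /11, - 64*sqrt ( 15)/15 , - 6/5, sqrt( 15) /15 , pi , 31 * sqrt (5)/8  ,  34 , 56,21*sqrt(10) , 78 , 96 * E ]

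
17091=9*1899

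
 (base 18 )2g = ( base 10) 52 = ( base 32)1k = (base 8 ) 64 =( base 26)20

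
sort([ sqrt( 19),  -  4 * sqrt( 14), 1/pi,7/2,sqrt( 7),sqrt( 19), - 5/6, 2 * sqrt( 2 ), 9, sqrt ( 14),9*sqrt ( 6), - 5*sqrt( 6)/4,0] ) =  [ - 4*sqrt( 14), - 5*sqrt(6) /4, - 5/6,0, 1/pi,sqrt (7) , 2*sqrt( 2),7/2,sqrt(14 ), sqrt( 19 ),sqrt( 19),9,9*sqrt( 6)]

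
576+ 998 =1574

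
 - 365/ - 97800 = 73/19560 = 0.00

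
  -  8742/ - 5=1748+2/5 = 1748.40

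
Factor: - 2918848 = - 2^6*59^1 *773^1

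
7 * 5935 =41545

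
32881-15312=17569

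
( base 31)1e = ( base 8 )55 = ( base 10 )45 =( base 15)30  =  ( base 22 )21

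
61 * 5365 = 327265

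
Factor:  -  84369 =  - 3^1 * 28123^1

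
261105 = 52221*5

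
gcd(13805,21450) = 55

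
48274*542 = 26164508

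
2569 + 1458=4027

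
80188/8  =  20047/2 = 10023.50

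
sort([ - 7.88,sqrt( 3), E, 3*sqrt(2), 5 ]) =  [-7.88, sqrt( 3 ),E,3 *sqrt ( 2), 5 ]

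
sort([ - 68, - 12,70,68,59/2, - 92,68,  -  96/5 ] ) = [- 92, - 68, - 96/5  , - 12,59/2,  68,68,70]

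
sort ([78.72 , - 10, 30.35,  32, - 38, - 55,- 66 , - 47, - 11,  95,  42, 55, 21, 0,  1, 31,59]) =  [  -  66, - 55, - 47, - 38, - 11 ,-10,  0,1,21,  30.35,  31,  32,42,  55, 59,78.72,95] 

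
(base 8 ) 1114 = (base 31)iu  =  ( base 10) 588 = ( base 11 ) 495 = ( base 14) 300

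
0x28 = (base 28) 1C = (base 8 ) 50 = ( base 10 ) 40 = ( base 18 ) 24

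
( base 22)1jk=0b1110011010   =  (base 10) 922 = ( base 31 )tn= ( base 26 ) 19C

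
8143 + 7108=15251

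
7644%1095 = 1074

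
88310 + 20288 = 108598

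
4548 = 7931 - 3383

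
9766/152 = 257/4 = 64.25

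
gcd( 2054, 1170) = 26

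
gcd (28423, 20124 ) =43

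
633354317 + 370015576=1003369893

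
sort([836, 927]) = [836, 927 ] 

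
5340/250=534/25 = 21.36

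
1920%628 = 36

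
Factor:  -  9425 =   -  5^2*13^1* 29^1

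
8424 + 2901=11325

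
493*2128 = 1049104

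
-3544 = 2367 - 5911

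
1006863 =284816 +722047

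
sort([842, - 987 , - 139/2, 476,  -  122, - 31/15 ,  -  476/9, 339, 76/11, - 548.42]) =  [ - 987, - 548.42, - 122, - 139/2,-476/9,-31/15,76/11, 339, 476, 842]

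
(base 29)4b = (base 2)1111111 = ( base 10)127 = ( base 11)106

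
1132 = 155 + 977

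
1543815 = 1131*1365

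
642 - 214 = 428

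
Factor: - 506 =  - 2^1*11^1*23^1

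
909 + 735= 1644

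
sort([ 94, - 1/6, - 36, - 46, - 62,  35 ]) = [-62, - 46,  -  36, - 1/6,35,94] 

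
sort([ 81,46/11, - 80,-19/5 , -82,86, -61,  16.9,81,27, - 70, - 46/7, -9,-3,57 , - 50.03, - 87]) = [ - 87, - 82, -80, - 70,-61 , - 50.03, - 9, - 46/7, - 19/5, - 3,46/11,16.9, 27,57, 81, 81, 86 ]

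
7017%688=137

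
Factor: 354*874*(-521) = -2^2 * 3^1*19^1*23^1*59^1*521^1 =-161195316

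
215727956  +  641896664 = 857624620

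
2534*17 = 43078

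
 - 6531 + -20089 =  - 26620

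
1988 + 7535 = 9523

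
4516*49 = 221284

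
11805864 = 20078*588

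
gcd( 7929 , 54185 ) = 1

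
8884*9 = 79956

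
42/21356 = 21/10678 =0.00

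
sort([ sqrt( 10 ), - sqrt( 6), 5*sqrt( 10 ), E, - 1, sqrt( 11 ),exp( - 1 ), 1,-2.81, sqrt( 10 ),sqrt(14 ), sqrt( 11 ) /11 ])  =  [ - 2.81,-sqrt( 6), - 1, sqrt( 11 )/11, exp( - 1 ), 1,E, sqrt( 10 ),  sqrt(10 ) , sqrt( 11 ), sqrt( 14 ),  5 * sqrt(10 ) ]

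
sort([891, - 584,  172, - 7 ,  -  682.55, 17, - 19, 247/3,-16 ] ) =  [ - 682.55, - 584,  -  19, - 16, - 7, 17,247/3, 172,  891]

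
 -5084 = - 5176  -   - 92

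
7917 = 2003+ 5914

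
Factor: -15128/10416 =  - 2^(-1)* 3^(-1)*7^(- 1)*61^1 = - 61/42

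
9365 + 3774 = 13139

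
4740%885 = 315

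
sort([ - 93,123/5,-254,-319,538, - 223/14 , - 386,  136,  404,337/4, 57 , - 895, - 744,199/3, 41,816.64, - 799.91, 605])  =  [ - 895, - 799.91, - 744,-386, - 319, - 254,  -  93, - 223/14,123/5, 41,57,199/3,  337/4 , 136,404,  538 , 605,816.64] 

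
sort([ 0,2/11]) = [ 0, 2/11]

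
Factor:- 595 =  - 5^1 * 7^1*17^1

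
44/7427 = 44/7427 = 0.01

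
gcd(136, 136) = 136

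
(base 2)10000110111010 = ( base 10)8634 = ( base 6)103550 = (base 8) 20672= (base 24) ENI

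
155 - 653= - 498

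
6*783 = 4698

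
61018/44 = 30509/22 = 1386.77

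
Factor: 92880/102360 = 2^1*3^2*43^1 * 853^( - 1) = 774/853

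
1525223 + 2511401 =4036624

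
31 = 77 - 46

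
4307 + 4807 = 9114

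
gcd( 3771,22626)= 3771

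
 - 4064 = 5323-9387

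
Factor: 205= 5^1*41^1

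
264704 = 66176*4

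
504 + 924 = 1428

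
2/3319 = 2/3319  =  0.00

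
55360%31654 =23706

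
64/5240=8/655 = 0.01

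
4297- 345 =3952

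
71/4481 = 71/4481 = 0.02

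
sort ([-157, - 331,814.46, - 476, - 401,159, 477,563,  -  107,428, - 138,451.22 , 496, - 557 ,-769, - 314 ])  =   [ - 769, - 557, - 476 , - 401, - 331,- 314, - 157,-138 , - 107 , 159, 428,451.22,477 , 496, 563,814.46]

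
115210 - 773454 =-658244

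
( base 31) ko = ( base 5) 10034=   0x284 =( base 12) 458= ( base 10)644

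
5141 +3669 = 8810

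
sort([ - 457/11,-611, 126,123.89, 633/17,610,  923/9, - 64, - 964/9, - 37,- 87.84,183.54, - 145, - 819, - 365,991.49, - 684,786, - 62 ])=[ - 819, - 684, - 611,- 365, - 145, - 964/9,-87.84, - 64, - 62, - 457/11, - 37,  633/17,923/9, 123.89,126,  183.54,610 , 786, 991.49 ] 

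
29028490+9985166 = 39013656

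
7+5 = 12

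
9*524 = 4716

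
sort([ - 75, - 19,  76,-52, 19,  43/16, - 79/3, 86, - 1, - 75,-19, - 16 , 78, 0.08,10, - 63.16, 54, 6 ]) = [ - 75, - 75,-63.16, - 52, - 79/3, - 19, - 19, - 16, - 1,  0.08,43/16, 6,10, 19, 54 , 76,78,  86] 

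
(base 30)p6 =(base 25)156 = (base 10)756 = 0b1011110100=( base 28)r0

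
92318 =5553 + 86765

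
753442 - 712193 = 41249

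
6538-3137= 3401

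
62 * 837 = 51894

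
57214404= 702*81502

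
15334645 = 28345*541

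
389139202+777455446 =1166594648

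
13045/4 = 13045/4 = 3261.25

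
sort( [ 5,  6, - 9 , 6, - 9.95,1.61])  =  [ - 9.95, - 9, 1.61, 5, 6, 6]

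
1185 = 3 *395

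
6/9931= 6/9931 = 0.00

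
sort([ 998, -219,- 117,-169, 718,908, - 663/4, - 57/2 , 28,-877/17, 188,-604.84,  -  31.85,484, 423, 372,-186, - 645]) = [ - 645, - 604.84, - 219,-186, - 169, - 663/4, - 117, - 877/17,- 31.85, - 57/2, 28,  188, 372, 423, 484, 718, 908, 998]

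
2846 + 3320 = 6166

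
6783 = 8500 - 1717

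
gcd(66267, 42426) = 9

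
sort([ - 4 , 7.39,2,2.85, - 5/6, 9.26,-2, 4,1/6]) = [ - 4, - 2, - 5/6,1/6,2,2.85,4, 7.39, 9.26 ]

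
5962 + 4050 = 10012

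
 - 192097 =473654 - 665751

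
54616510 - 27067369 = 27549141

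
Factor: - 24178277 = - 131^1 * 184567^1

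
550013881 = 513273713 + 36740168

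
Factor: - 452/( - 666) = 2^1*3^ (- 2)*37^(-1 ) *113^1 = 226/333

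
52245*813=42475185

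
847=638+209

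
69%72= 69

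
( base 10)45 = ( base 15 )30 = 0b101101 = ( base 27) 1I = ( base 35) 1A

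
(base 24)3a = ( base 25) 37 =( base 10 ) 82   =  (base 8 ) 122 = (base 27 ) 31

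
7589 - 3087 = 4502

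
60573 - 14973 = 45600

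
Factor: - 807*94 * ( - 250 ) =18964500=2^2*3^1*5^3*47^1*269^1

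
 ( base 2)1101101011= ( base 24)1cb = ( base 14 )467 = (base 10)875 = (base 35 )p0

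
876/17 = 876/17 = 51.53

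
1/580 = 1/580 = 0.00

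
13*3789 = 49257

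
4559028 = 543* 8396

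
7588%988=672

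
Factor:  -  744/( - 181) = 2^3* 3^1*31^1*181^(-1) 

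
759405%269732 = 219941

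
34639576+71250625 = 105890201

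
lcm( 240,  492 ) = 9840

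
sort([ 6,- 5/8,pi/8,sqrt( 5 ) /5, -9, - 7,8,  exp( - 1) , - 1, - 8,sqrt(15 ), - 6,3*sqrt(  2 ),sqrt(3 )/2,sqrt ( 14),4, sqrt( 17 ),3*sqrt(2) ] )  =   [ - 9, - 8, - 7, - 6, - 1, - 5/8,exp ( - 1),pi/8, sqrt( 5)/5,sqrt( 3 )/2,sqrt(14 ),sqrt(15 ), 4,sqrt(17) , 3*sqrt( 2),3 * sqrt( 2 ),6,8] 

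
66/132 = 1/2  =  0.50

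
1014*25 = 25350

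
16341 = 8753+7588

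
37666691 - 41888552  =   - 4221861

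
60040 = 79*760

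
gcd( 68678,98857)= 1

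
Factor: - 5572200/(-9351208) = 696525/1168901  =  3^1*5^2 * 37^1 * 251^1*467^ (-1 ) * 2503^( - 1 )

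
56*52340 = 2931040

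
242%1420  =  242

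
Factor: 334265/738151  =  5^1*66853^1  *  738151^( - 1)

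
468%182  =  104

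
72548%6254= 3754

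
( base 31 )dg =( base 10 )419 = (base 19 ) 131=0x1A3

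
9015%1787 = 80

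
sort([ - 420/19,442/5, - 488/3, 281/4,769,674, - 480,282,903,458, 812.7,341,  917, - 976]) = [ - 976, -480, - 488/3,  -  420/19,281/4,442/5,282,341, 458, 674,769, 812.7,903,  917]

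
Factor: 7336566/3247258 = 3668283/1623629  =  3^2*7^( - 1)*231947^( - 1)*407587^1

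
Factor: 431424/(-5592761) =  - 2^6  *3^2 *7^1*107^1*5592761^( - 1) 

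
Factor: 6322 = 2^1*29^1*109^1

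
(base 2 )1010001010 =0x28A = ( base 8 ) 1212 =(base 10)650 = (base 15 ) 2d5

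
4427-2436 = 1991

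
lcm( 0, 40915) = 0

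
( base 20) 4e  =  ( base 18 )54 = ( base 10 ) 94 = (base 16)5E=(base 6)234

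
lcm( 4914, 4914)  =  4914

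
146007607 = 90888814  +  55118793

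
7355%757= 542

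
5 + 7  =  12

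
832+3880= 4712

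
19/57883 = 19/57883 = 0.00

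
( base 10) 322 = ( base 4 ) 11002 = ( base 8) 502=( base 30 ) am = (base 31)AC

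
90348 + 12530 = 102878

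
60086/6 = 10014 + 1/3 = 10014.33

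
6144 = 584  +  5560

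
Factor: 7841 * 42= 329322 = 2^1* 3^1 * 7^1*7841^1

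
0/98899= 0 = 0.00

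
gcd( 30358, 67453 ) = 1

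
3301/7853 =3301/7853 =0.42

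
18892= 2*9446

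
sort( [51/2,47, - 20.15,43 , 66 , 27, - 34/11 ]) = [ - 20.15, - 34/11,51/2, 27,43,47,66] 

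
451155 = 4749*95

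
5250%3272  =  1978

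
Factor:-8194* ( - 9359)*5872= 2^5*7^2*17^1*191^1*241^1*367^1 = 450309857312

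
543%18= 3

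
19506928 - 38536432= - 19029504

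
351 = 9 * 39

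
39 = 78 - 39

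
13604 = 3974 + 9630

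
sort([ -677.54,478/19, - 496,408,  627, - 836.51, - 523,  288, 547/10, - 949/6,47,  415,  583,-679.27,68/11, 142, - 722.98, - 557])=[  -  836.51, - 722.98, - 679.27,  -  677.54,-557, - 523, - 496, -949/6 , 68/11,478/19,47, 547/10,142, 288,408, 415, 583, 627 ] 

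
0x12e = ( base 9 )365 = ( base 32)9E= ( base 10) 302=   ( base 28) am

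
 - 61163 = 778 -61941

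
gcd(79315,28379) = 1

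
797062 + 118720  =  915782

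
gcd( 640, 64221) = 1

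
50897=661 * 77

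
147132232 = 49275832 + 97856400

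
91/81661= 91/81661 = 0.00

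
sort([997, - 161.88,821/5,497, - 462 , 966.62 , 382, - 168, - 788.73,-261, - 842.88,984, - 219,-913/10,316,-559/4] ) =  [  -  842.88, - 788.73, - 462, - 261, - 219, - 168, - 161.88, - 559/4, - 913/10,821/5,316,  382,497,966.62,984, 997]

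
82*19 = 1558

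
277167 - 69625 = 207542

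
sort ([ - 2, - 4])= [ - 4, - 2] 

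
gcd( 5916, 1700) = 68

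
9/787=9/787 = 0.01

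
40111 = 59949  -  19838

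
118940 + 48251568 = 48370508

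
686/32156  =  343/16078 = 0.02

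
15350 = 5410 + 9940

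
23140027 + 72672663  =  95812690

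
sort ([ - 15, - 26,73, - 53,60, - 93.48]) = [ - 93.48,-53, - 26, - 15,60,73]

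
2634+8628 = 11262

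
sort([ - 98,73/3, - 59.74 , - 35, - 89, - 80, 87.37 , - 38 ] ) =[  -  98, - 89,- 80,- 59.74, - 38, - 35 , 73/3, 87.37]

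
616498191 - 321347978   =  295150213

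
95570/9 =10618 + 8/9 = 10618.89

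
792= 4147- 3355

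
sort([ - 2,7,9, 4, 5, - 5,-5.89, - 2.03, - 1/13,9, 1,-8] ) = [-8, - 5.89, - 5,-2.03,-2,-1/13, 1,4,5, 7,9, 9]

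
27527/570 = 27527/570 = 48.29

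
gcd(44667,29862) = 63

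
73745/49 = 1505 = 1505.00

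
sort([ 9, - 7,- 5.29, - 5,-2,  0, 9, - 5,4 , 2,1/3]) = [ - 7,-5.29, - 5, - 5  , - 2,0 , 1/3 , 2, 4, 9 , 9]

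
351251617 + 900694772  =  1251946389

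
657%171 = 144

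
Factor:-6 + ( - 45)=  - 51 = - 3^1*17^1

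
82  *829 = 67978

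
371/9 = 41 + 2/9 = 41.22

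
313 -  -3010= 3323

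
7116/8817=2372/2939 = 0.81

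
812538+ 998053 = 1810591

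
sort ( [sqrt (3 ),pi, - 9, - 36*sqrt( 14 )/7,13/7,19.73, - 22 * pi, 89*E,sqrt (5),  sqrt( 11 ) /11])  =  [ - 22 * pi , - 36*sqrt( 14 ) /7, - 9,sqrt ( 11 ) /11  ,  sqrt( 3), 13/7, sqrt(5 ),pi,19.73, 89*E]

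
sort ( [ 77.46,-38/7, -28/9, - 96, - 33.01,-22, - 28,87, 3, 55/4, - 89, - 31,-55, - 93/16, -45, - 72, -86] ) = [  -  96,  -  89, - 86, - 72, - 55 , - 45,- 33.01,-31 , - 28, - 22 , - 93/16,- 38/7, - 28/9,3, 55/4,77.46,  87 ] 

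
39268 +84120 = 123388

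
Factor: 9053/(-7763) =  -7^(  -  1)*11^1*823^1*1109^(-1)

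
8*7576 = 60608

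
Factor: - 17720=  - 2^3*5^1*443^1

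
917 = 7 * 131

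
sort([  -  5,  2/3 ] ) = [ - 5, 2/3 ]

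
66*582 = 38412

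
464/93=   4+ 92/93  =  4.99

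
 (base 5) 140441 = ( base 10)5746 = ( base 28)796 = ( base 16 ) 1672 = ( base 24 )9na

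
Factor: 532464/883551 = 177488/294517 = 2^4*311^( - 1)*947^( - 1) * 11093^1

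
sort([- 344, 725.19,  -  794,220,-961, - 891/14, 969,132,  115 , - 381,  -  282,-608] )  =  [ - 961, - 794,  -  608,  -  381, - 344, - 282, - 891/14,  115, 132,220, 725.19 , 969] 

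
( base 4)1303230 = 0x1cec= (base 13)34a7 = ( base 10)7404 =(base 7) 30405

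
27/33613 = 27/33613 = 0.00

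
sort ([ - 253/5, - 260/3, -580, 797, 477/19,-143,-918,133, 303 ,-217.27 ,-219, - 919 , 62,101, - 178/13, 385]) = [-919, - 918,-580,-219, - 217.27,-143,-260/3,-253/5, - 178/13,477/19,62, 101 , 133, 303, 385, 797 ] 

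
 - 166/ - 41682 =83/20841 = 0.00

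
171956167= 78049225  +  93906942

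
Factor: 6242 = 2^1*3121^1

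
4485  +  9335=13820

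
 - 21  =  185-206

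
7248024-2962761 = 4285263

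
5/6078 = 5/6078 =0.00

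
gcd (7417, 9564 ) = 1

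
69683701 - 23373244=46310457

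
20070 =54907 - 34837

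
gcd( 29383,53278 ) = 1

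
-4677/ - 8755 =4677/8755 = 0.53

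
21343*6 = 128058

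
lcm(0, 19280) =0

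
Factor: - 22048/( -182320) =2^1*5^(-1) *13^1*43^(-1) = 26/215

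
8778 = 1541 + 7237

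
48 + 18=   66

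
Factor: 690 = 2^1*3^1*5^1*23^1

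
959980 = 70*13714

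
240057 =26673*9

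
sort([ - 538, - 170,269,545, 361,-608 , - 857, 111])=[-857, - 608, - 538, - 170,  111,269,361, 545]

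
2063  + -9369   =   - 7306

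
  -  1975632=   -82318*24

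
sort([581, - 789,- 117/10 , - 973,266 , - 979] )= [ - 979 , - 973,  -  789 , - 117/10, 266,581] 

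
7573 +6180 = 13753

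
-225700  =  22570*(-10) 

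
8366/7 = 8366/7 = 1195.14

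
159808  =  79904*2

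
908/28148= 1/31 = 0.03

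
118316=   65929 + 52387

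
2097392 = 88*23834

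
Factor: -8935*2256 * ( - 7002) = 141141834720 = 2^5*3^3*5^1 * 47^1*389^1*1787^1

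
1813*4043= 7329959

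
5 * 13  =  65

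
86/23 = 3 + 17/23 = 3.74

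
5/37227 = 5/37227 = 0.00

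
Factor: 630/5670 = 3^(-2) = 1/9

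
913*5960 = 5441480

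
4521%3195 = 1326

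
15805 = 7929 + 7876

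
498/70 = 249/35 = 7.11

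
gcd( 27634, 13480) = 674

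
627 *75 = 47025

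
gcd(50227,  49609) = 1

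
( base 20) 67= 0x7f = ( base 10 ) 127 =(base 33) 3S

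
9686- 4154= 5532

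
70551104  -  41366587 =29184517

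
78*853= 66534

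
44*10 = 440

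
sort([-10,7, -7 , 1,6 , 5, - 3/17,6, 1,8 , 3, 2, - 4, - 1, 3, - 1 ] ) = [ - 10, - 7 ,  -  4,-1, - 1 , - 3/17,1,  1,  2 , 3 , 3,  5, 6,6,7, 8]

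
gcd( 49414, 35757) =1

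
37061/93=398 + 47/93=398.51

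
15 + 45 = 60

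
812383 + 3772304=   4584687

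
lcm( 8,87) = 696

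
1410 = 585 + 825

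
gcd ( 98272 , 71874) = 2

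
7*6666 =46662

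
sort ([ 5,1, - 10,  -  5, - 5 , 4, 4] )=[-10, - 5, - 5, 1,4  ,  4, 5]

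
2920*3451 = 10076920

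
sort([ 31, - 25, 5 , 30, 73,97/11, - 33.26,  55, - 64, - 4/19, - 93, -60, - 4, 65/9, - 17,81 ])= [-93, - 64, - 60, - 33.26, - 25,  -  17, - 4, - 4/19, 5, 65/9, 97/11,30,31,55 , 73 , 81]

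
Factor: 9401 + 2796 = 12197= 12197^1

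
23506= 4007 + 19499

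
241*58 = 13978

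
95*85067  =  8081365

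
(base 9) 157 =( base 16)85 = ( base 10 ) 133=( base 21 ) 67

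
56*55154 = 3088624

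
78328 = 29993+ 48335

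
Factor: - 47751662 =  - 2^1*7^1*1823^1*1871^1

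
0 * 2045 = 0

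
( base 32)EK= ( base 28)GK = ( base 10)468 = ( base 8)724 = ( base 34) dq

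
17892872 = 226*79172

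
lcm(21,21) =21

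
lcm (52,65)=260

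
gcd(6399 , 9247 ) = 1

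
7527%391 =98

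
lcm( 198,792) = 792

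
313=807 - 494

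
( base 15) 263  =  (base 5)4133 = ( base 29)il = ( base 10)543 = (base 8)1037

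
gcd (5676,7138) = 86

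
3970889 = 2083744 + 1887145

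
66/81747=22/27249  =  0.00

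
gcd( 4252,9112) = 4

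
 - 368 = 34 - 402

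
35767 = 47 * 761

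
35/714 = 5/102 = 0.05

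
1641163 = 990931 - -650232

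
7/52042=7/52042 = 0.00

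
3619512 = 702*5156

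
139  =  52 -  - 87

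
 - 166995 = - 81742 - 85253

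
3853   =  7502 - 3649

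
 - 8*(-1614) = 12912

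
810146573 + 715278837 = 1525425410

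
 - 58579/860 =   -  69 + 761/860 =- 68.12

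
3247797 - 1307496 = 1940301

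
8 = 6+2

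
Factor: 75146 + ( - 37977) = 11^1*31^1*109^1=37169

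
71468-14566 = 56902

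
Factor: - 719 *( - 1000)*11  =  7909000 = 2^3*5^3 * 11^1*719^1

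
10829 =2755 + 8074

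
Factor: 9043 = 9043^1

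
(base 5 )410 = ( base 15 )70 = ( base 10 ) 105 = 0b1101001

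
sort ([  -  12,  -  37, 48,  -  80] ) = [ - 80,-37,  -  12 , 48]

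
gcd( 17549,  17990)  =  7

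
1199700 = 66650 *18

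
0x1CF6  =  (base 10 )7414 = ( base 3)101011121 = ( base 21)gh1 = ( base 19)11a4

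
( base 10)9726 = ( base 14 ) 378A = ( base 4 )2113332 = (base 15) 2d36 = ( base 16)25FE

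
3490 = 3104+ 386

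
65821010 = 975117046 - 909296036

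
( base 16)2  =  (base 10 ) 2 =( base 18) 2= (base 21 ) 2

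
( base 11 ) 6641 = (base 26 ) COL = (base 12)5099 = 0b10001000110101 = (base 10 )8757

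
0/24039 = 0 = 0.00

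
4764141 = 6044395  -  1280254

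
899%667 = 232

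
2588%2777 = 2588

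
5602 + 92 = 5694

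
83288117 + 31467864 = 114755981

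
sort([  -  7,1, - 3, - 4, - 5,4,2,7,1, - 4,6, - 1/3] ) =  [ - 7, -5,-4 ,-4, - 3,-1/3, 1, 1,2, 4,6 , 7 ]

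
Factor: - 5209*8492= - 2^2*11^1*193^1*5209^1= - 44234828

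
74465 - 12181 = 62284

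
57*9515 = 542355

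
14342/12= 1195 + 1/6  =  1195.17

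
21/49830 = 7/16610  =  0.00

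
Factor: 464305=5^1*92861^1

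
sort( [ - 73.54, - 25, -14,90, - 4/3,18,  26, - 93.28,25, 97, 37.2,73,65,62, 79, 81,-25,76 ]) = [-93.28, - 73.54, - 25, - 25, - 14, - 4/3,18,  25,26,37.2,62,65,  73,76,79,81,90,  97]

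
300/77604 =25/6467= 0.00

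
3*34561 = 103683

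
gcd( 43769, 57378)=1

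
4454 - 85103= -80649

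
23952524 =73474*326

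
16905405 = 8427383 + 8478022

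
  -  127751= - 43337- 84414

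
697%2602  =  697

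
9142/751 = 9142/751 = 12.17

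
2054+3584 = 5638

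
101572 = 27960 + 73612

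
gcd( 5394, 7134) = 174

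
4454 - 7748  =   - 3294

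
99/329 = 99/329 = 0.30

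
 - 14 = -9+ - 5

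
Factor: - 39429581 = -43^1*89^1*10303^1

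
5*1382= 6910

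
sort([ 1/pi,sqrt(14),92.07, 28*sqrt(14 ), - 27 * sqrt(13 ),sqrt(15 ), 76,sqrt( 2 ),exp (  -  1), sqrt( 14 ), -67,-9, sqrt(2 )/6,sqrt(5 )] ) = [ - 27 * sqrt( 13),  -  67, - 9,sqrt(2)/6, 1/pi,exp( - 1), sqrt(2), sqrt(5 ),  sqrt(14), sqrt(14) , sqrt(15), 76,92.07, 28*sqrt( 14)] 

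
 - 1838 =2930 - 4768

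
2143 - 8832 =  - 6689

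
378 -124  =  254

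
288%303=288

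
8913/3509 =2 + 1895/3509 = 2.54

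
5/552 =5/552 = 0.01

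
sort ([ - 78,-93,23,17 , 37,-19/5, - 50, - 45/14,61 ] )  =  [-93,-78,-50,-19/5, - 45/14,17,23,  37,61]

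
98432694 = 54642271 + 43790423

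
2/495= 2/495 = 0.00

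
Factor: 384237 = 3^3*7^1 * 19^1*107^1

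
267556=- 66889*( - 4 ) 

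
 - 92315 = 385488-477803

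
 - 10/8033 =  - 1 + 8023/8033 = -0.00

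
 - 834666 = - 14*59619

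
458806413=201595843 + 257210570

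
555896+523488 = 1079384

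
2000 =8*250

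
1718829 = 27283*63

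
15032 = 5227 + 9805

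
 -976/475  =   - 976/475=- 2.05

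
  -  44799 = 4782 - 49581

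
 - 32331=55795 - 88126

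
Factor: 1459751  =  19^1*76829^1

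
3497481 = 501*6981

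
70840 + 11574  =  82414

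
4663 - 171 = 4492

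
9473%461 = 253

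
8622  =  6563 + 2059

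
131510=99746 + 31764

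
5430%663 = 126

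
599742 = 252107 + 347635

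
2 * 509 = 1018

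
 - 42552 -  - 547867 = 505315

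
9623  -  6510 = 3113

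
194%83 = 28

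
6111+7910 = 14021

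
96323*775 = 74650325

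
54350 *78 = 4239300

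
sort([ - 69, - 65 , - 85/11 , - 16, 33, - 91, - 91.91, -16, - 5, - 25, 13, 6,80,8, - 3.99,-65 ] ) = [ - 91.91,  -  91,  -  69,-65, - 65, - 25 ,-16,- 16, -85/11,  -  5, - 3.99, 6 , 8,13, 33,80]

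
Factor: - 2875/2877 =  - 3^( - 1) *5^3*7^( - 1 )*23^1*137^(-1 )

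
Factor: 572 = 2^2*11^1*13^1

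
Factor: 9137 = 9137^1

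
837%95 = 77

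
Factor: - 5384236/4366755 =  - 2^2*3^( - 2)*5^( - 1 )*11^1 * 13^1 * 9413^1*97039^ (  -  1 )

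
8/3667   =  8/3667 = 0.00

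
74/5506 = 37/2753  =  0.01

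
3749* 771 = 2890479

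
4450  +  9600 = 14050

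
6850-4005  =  2845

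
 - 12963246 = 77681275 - 90644521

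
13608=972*14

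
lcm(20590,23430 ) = 679470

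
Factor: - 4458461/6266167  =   - 7^2 * 90989^1 * 6266167^(-1 )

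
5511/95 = 58 + 1/95 = 58.01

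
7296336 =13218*552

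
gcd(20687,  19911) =1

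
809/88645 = 809/88645 = 0.01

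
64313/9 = 7145 + 8/9  =  7145.89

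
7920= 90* 88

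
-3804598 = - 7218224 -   -  3413626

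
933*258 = 240714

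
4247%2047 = 153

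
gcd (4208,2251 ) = 1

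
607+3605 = 4212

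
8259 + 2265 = 10524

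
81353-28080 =53273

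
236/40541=236/40541 = 0.01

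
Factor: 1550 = 2^1*5^2*31^1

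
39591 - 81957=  - 42366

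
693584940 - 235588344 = 457996596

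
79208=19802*4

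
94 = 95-1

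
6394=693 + 5701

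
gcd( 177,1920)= 3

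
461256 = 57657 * 8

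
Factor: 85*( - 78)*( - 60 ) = 2^3*3^2*5^2*13^1*17^1 =397800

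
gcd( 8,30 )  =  2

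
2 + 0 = 2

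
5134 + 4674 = 9808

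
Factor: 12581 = 23^1*547^1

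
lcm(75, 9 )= 225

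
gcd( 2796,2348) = 4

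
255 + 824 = 1079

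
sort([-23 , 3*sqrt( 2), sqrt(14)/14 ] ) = [ - 23, sqrt( 14 )/14, 3 * sqrt( 2)]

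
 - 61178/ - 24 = 30589/12 = 2549.08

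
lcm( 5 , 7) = 35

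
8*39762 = 318096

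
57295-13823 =43472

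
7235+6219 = 13454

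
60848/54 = 1126+22/27= 1126.81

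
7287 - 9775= - 2488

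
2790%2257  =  533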